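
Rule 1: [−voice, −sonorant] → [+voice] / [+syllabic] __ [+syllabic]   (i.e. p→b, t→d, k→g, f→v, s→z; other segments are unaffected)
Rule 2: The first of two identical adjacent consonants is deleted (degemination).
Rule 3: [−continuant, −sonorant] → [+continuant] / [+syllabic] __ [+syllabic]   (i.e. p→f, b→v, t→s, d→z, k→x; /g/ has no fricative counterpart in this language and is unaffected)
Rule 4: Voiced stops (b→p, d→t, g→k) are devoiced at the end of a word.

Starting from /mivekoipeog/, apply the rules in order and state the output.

Rule 1 (intervocalic voicing): /k/ is a voiceless obstruent between vowels /e/ and /o/, so it voices to [g]. /p/ is a voiceless obstruent between vowels /i/ and /e/, so it voices to [b]. /mivekoipeog/ → mivegoibeog.
Rule 2 (degemination): no segment meets the environment; /mivegoibeog/ is unchanged.
Rule 3 (intervocalic spirantization): /b/ is a stop between vowels /i/ and /e/, so it spirantizes to the fricative [v]. /mivegoibeog/ → mivegoiveog.
Rule 4 (final devoicing): /g/ is a voiced stop in word-final position, so it devoices to [k]. /mivegoiveog/ → mivegoiveok.

mivegoiveok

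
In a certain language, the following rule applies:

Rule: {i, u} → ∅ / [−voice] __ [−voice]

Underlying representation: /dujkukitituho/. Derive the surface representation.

/u/ is a high vowel flanked by voiceless consonants /k/ and /k/, so it deletes.
/i/ is a high vowel flanked by voiceless consonants /k/ and /t/, so it deletes.
/i/ is a high vowel flanked by voiceless consonants /t/ and /t/, so it deletes.
/u/ is a high vowel flanked by voiceless consonants /t/ and /h/, so it deletes.
The other instance of /u/ does not occur in the required environment and remains unchanged.
Surface form: [dujkkttho].

dujkkttho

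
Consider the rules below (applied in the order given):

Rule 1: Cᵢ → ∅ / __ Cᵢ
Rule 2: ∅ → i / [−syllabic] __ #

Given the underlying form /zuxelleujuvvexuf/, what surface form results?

zuxeleujuvexufi

Rule 1 (degemination): /ll/ is a geminate; the first /l/ deletes. /vv/ is a geminate; the first /v/ deletes. /zuxelleujuvvexuf/ → zuxeleujuvexuf.
Rule 2 (final i-epenthesis): the form ends in the consonant /f/, so [i] is inserted word-finally. /zuxeleujuvexuf/ → zuxeleujuvexufi.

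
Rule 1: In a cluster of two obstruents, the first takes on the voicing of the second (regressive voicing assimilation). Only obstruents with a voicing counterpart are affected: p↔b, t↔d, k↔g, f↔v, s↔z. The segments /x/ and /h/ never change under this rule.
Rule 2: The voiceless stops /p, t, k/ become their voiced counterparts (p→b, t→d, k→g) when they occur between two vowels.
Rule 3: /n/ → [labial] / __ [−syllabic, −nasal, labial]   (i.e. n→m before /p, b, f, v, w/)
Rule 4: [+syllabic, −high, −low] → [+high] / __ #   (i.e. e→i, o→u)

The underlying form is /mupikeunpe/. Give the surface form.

mubigeumpi

Rule 1 (regressive voicing assimilation): no segment meets the environment; /mupikeunpe/ is unchanged.
Rule 2 (intervocalic voicing): /p/ is a voiceless stop between vowels /u/ and /i/, so it voices to [b]. /k/ is a voiceless stop between vowels /i/ and /e/, so it voices to [g]. /mupikeunpe/ → mubigeunpe.
Rule 3 (nasal place assimilation): /n/ precedes the labial consonant /p/, so it assimilates in place to [m]. /mubigeunpe/ → mubigeumpe.
Rule 4 (final vowel raising): /e/ is a mid vowel in word-final position, so it raises to [i]. /mubigeumpe/ → mubigeumpi.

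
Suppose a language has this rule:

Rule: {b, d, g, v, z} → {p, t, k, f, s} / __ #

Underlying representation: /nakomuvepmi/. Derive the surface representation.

nakomuvepmi

No segment of /nakomuvepmi/ meets the structural description of the rule, so the form surfaces unchanged.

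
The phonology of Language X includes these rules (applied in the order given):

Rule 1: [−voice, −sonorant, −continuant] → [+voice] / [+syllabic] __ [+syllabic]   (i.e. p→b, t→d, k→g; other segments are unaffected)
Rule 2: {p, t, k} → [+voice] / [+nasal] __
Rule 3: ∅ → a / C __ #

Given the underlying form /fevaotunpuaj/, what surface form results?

Rule 1 (intervocalic voicing): /t/ is a voiceless stop between vowels /o/ and /u/, so it voices to [d]. /fevaotunpuaj/ → fevaodunpuaj.
Rule 2 (post-nasal voicing): /p/ is a voiceless stop immediately after the nasal /n/, so it voices to [b]. /fevaodunpuaj/ → fevaodunbuaj.
Rule 3 (final a-epenthesis): the form ends in the consonant /j/, so [a] is inserted word-finally. /fevaodunbuaj/ → fevaodunbuaja.

fevaodunbuaja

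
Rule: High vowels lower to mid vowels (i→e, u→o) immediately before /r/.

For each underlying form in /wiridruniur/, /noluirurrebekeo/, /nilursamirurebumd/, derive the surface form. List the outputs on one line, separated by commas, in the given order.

/wiridruniur/: /i/ is a high vowel immediately before /r/, so it lowers to [e]. /u/ is a high vowel immediately before /r/, so it lowers to [o]. → [weridrunior].
/noluirurrebekeo/: /i/ is a high vowel immediately before /r/, so it lowers to [e]. /u/ is a high vowel immediately before /r/, so it lowers to [o]. → [noluerorrebekeo].
/nilursamirurebumd/: /u/ is a high vowel immediately before /r/, so it lowers to [o]. /i/ is a high vowel immediately before /r/, so it lowers to [e]. /u/ is a high vowel immediately before /r/, so it lowers to [o]. → [nilorsamerorebumd].

weridrunior, noluerorrebekeo, nilorsamerorebumd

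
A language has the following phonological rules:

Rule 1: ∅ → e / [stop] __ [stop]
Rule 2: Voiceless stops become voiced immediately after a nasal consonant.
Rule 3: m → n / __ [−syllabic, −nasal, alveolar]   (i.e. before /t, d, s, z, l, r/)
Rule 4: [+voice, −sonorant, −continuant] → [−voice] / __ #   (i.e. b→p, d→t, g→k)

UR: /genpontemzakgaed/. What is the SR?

genbondenzakegaet

Rule 1 (stop-cluster e-epenthesis): /k/ and /g/ form a stop–stop cluster, so [e] is inserted between them. /genpontemzakgaed/ → genpontemzakegaed.
Rule 2 (post-nasal voicing): /p/ is a voiceless stop immediately after the nasal /n/, so it voices to [b]. /t/ is a voiceless stop immediately after the nasal /n/, so it voices to [d]. /genpontemzakegaed/ → genbondemzakegaed.
Rule 3 (nasal place assimilation): /m/ precedes the alveolar consonant /z/, so it assimilates in place to [n]. /genbondemzakegaed/ → genbondenzakegaed.
Rule 4 (final devoicing): /d/ is a voiced stop in word-final position, so it devoices to [t]. /genbondenzakegaed/ → genbondenzakegaet.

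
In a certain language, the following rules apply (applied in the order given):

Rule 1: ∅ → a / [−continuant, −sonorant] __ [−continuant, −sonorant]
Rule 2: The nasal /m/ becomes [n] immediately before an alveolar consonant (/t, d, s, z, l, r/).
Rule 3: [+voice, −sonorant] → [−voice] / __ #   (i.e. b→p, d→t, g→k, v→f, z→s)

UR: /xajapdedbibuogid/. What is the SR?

xajapadedabibuogit

Rule 1 (stop-cluster a-epenthesis): /p/ and /d/ form a stop–stop cluster, so [a] is inserted between them. /d/ and /b/ form a stop–stop cluster, so [a] is inserted between them. /xajapdedbibuogid/ → xajapadedabibuogid.
Rule 2 (nasal place assimilation): no segment meets the environment; /xajapadedabibuogid/ is unchanged.
Rule 3 (final devoicing): /d/ is a voiced obstruent in word-final position, so it devoices to [t]. /xajapadedabibuogid/ → xajapadedabibuogit.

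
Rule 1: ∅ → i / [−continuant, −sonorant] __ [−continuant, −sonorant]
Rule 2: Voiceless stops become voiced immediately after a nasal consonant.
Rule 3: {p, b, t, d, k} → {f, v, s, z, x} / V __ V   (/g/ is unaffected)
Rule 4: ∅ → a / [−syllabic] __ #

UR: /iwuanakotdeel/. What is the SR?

Rule 1 (stop-cluster i-epenthesis): /t/ and /d/ form a stop–stop cluster, so [i] is inserted between them. /iwuanakotdeel/ → iwuanakotideel.
Rule 2 (post-nasal voicing): no segment meets the environment; /iwuanakotideel/ is unchanged.
Rule 3 (intervocalic spirantization): /k/ is a stop between vowels /a/ and /o/, so it spirantizes to the fricative [x]. /t/ is a stop between vowels /o/ and /i/, so it spirantizes to the fricative [s]. /d/ is a stop between vowels /i/ and /e/, so it spirantizes to the fricative [z]. /iwuanakotideel/ → iwuanaxosizeel.
Rule 4 (final a-epenthesis): the form ends in the consonant /l/, so [a] is inserted word-finally. /iwuanaxosizeel/ → iwuanaxosizeela.

iwuanaxosizeela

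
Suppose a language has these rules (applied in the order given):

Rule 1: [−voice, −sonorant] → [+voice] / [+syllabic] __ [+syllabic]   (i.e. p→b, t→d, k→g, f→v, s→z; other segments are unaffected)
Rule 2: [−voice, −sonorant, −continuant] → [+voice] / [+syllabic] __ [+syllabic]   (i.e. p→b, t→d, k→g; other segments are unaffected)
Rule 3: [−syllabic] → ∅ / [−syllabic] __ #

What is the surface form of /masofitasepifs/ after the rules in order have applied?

mazovidazebif

Rule 1 (intervocalic voicing): /s/ is a voiceless obstruent between vowels /a/ and /o/, so it voices to [z]. /f/ is a voiceless obstruent between vowels /o/ and /i/, so it voices to [v]. /t/ is a voiceless obstruent between vowels /i/ and /a/, so it voices to [d]. /s/ is a voiceless obstruent between vowels /a/ and /e/, so it voices to [z]. /p/ is a voiceless obstruent between vowels /e/ and /i/, so it voices to [b]. /masofitasepifs/ → mazovidazebifs.
Rule 2 (intervocalic voicing): no segment meets the environment; /mazovidazebifs/ is unchanged.
Rule 3 (final cluster simplification): /s/ is the second consonant of a word-final cluster /fs/, so it deletes. /mazovidazebifs/ → mazovidazebif.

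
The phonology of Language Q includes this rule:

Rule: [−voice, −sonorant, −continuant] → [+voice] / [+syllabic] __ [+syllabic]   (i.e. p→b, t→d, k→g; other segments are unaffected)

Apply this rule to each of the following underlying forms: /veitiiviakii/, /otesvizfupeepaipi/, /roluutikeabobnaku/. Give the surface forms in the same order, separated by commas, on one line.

/veitiiviakii/: /t/ is a voiceless stop between vowels /i/ and /i/, so it voices to [d]. /k/ is a voiceless stop between vowels /a/ and /i/, so it voices to [g]. → [veidiiviagii].
/otesvizfupeepaipi/: /t/ is a voiceless stop between vowels /o/ and /e/, so it voices to [d]. /p/ is a voiceless stop between vowels /u/ and /e/, so it voices to [b]. /p/ is a voiceless stop between vowels /e/ and /a/, so it voices to [b]. /p/ is a voiceless stop between vowels /i/ and /i/, so it voices to [b]. → [odesvizfubeebaibi].
/roluutikeabobnaku/: /t/ is a voiceless stop between vowels /u/ and /i/, so it voices to [d]. /k/ is a voiceless stop between vowels /i/ and /e/, so it voices to [g]. /k/ is a voiceless stop between vowels /a/ and /u/, so it voices to [g]. → [roluudigeabobnagu].

veidiiviagii, odesvizfubeebaibi, roluudigeabobnagu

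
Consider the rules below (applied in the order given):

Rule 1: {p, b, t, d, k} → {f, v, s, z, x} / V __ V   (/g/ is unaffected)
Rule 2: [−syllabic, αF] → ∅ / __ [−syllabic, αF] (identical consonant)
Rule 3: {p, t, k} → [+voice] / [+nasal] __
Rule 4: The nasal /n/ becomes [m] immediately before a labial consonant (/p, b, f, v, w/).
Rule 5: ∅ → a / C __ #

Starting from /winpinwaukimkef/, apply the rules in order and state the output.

Rule 1 (intervocalic spirantization): /k/ is a stop between vowels /u/ and /i/, so it spirantizes to the fricative [x]. /winpinwaukimkef/ → winpinwauximkef.
Rule 2 (degemination): no segment meets the environment; /winpinwauximkef/ is unchanged.
Rule 3 (post-nasal voicing): /p/ is a voiceless stop immediately after the nasal /n/, so it voices to [b]. /k/ is a voiceless stop immediately after the nasal /m/, so it voices to [g]. /winpinwauximkef/ → winbinwauximgef.
Rule 4 (nasal place assimilation): /n/ precedes the labial consonant /b/, so it assimilates in place to [m]. /n/ precedes the labial consonant /w/, so it assimilates in place to [m]. /winbinwauximgef/ → wimbimwauximgef.
Rule 5 (final a-epenthesis): the form ends in the consonant /f/, so [a] is inserted word-finally. /wimbimwauximgef/ → wimbimwauximgefa.

wimbimwauximgefa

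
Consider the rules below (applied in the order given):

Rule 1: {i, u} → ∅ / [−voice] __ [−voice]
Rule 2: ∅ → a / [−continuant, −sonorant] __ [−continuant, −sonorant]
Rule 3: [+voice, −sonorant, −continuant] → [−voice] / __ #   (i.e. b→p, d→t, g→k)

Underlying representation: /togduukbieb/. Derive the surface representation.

Rule 1 (high vowel syncope): no segment meets the environment; /togduukbieb/ is unchanged.
Rule 2 (stop-cluster a-epenthesis): /g/ and /d/ form a stop–stop cluster, so [a] is inserted between them. /k/ and /b/ form a stop–stop cluster, so [a] is inserted between them. /togduukbieb/ → togaduukabieb.
Rule 3 (final devoicing): /b/ is a voiced stop in word-final position, so it devoices to [p]. /togaduukabieb/ → togaduukabiep.

togaduukabiep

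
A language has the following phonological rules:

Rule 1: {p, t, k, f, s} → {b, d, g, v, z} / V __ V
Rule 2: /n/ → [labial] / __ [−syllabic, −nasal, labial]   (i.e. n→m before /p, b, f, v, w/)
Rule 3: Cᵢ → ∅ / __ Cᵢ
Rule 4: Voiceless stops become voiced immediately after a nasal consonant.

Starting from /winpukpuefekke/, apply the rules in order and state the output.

wimbukpueveke

Rule 1 (intervocalic voicing): /f/ is a voiceless obstruent between vowels /e/ and /e/, so it voices to [v]. /winpukpuefekke/ → winpukpuevekke.
Rule 2 (nasal place assimilation): /n/ precedes the labial consonant /p/, so it assimilates in place to [m]. /winpukpuevekke/ → wimpukpuevekke.
Rule 3 (degemination): /kk/ is a geminate; the first /k/ deletes. /wimpukpuevekke/ → wimpukpueveke.
Rule 4 (post-nasal voicing): /p/ is a voiceless stop immediately after the nasal /m/, so it voices to [b]. /wimpukpueveke/ → wimbukpueveke.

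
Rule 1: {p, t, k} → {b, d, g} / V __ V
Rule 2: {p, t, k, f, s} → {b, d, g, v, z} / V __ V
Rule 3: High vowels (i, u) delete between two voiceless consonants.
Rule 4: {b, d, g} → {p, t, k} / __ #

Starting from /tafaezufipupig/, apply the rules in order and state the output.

tavaezuvibubik

Rule 1 (intervocalic voicing): /p/ is a voiceless stop between vowels /i/ and /u/, so it voices to [b]. /p/ is a voiceless stop between vowels /u/ and /i/, so it voices to [b]. /tafaezufipupig/ → tafaezufibubig.
Rule 2 (intervocalic voicing): /f/ is a voiceless obstruent between vowels /a/ and /a/, so it voices to [v]. /f/ is a voiceless obstruent between vowels /u/ and /i/, so it voices to [v]. /tafaezufibubig/ → tavaezuvibubig.
Rule 3 (high vowel syncope): no segment meets the environment; /tavaezuvibubig/ is unchanged.
Rule 4 (final devoicing): /g/ is a voiced stop in word-final position, so it devoices to [k]. /tavaezuvibubig/ → tavaezuvibubik.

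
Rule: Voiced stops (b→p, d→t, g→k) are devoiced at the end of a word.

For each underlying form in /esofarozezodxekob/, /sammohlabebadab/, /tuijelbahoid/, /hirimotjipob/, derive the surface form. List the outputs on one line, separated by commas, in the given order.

/esofarozezodxekob/: /b/ is a voiced stop in word-final position, so it devoices to [p]. → [esofarozezodxekop].
/sammohlabebadab/: /b/ is a voiced stop in word-final position, so it devoices to [p]. → [sammohlabebadap].
/tuijelbahoid/: /d/ is a voiced stop in word-final position, so it devoices to [t]. → [tuijelbahoit].
/hirimotjipob/: /b/ is a voiced stop in word-final position, so it devoices to [p]. → [hirimotjipop].

esofarozezodxekop, sammohlabebadap, tuijelbahoit, hirimotjipop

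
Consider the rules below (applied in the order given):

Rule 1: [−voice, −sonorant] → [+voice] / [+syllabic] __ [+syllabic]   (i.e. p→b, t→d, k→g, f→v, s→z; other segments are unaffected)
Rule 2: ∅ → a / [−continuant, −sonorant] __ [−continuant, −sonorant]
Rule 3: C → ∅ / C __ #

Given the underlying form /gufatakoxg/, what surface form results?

Rule 1 (intervocalic voicing): /f/ is a voiceless obstruent between vowels /u/ and /a/, so it voices to [v]. /t/ is a voiceless obstruent between vowels /a/ and /a/, so it voices to [d]. /k/ is a voiceless obstruent between vowels /a/ and /o/, so it voices to [g]. /gufatakoxg/ → guvadagoxg.
Rule 2 (stop-cluster a-epenthesis): no segment meets the environment; /guvadagoxg/ is unchanged.
Rule 3 (final cluster simplification): /g/ is the second consonant of a word-final cluster /xg/, so it deletes. /guvadagoxg/ → guvadagox.

guvadagox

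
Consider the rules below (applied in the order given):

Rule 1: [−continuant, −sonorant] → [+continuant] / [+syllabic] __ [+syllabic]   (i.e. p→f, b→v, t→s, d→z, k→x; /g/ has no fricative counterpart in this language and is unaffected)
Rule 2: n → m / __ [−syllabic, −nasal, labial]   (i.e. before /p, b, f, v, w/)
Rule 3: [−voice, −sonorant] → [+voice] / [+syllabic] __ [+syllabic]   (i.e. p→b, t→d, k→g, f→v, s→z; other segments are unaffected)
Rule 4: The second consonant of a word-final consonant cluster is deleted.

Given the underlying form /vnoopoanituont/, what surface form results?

vnoovoanizuon

Rule 1 (intervocalic spirantization): /p/ is a stop between vowels /o/ and /o/, so it spirantizes to the fricative [f]. /t/ is a stop between vowels /i/ and /u/, so it spirantizes to the fricative [s]. /vnoopoanituont/ → vnoofoanisuont.
Rule 2 (nasal place assimilation): no segment meets the environment; /vnoofoanisuont/ is unchanged.
Rule 3 (intervocalic voicing): /f/ is a voiceless obstruent between vowels /o/ and /o/, so it voices to [v]. /s/ is a voiceless obstruent between vowels /i/ and /u/, so it voices to [z]. /vnoofoanisuont/ → vnoovoanizuont.
Rule 4 (final cluster simplification): /t/ is the second consonant of a word-final cluster /nt/, so it deletes. /vnoovoanizuont/ → vnoovoanizuon.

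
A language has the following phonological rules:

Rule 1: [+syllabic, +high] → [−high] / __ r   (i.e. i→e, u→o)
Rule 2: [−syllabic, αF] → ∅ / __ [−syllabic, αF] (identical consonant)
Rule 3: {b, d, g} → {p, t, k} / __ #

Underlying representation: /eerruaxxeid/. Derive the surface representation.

eeruaxeit

Rule 1 (pre-rhotic lowering): no segment meets the environment; /eerruaxxeid/ is unchanged.
Rule 2 (degemination): /rr/ is a geminate; the first /r/ deletes. /xx/ is a geminate; the first /x/ deletes. /eerruaxxeid/ → eeruaxeid.
Rule 3 (final devoicing): /d/ is a voiced stop in word-final position, so it devoices to [t]. /eeruaxeid/ → eeruaxeit.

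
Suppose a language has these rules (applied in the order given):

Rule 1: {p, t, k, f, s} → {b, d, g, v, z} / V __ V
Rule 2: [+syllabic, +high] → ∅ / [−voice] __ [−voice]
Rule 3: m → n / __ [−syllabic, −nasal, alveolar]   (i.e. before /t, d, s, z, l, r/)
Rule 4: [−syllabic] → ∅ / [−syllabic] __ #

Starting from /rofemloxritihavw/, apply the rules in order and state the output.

rovenloxridihav

Rule 1 (intervocalic voicing): /f/ is a voiceless obstruent between vowels /o/ and /e/, so it voices to [v]. /t/ is a voiceless obstruent between vowels /i/ and /i/, so it voices to [d]. /rofemloxritihavw/ → rovemloxridihavw.
Rule 2 (high vowel syncope): no segment meets the environment; /rovemloxridihavw/ is unchanged.
Rule 3 (nasal place assimilation): /m/ precedes the alveolar consonant /l/, so it assimilates in place to [n]. /rovemloxridihavw/ → rovenloxridihavw.
Rule 4 (final cluster simplification): /w/ is the second consonant of a word-final cluster /vw/, so it deletes. /rovenloxridihavw/ → rovenloxridihav.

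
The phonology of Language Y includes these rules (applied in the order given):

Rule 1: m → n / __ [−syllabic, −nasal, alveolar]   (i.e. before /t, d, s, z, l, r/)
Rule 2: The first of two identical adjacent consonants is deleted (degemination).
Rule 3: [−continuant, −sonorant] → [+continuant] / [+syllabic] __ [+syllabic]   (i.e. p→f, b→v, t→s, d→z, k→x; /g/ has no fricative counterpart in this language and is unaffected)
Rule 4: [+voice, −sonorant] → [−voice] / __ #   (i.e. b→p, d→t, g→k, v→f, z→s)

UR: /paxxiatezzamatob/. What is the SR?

paxiasezamasop

Rule 1 (nasal place assimilation): no segment meets the environment; /paxxiatezzamatob/ is unchanged.
Rule 2 (degemination): /xx/ is a geminate; the first /x/ deletes. /zz/ is a geminate; the first /z/ deletes. /paxxiatezzamatob/ → paxiatezamatob.
Rule 3 (intervocalic spirantization): /t/ is a stop between vowels /a/ and /e/, so it spirantizes to the fricative [s]. /t/ is a stop between vowels /a/ and /o/, so it spirantizes to the fricative [s]. /paxiatezamatob/ → paxiasezamasob.
Rule 4 (final devoicing): /b/ is a voiced obstruent in word-final position, so it devoices to [p]. /paxiasezamasob/ → paxiasezamasop.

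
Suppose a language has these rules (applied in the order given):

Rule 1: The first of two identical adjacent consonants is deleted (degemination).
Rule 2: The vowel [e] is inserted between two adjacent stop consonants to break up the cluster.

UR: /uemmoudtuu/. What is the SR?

uemoudetuu

Rule 1 (degemination): /mm/ is a geminate; the first /m/ deletes. /uemmoudtuu/ → uemoudtuu.
Rule 2 (stop-cluster e-epenthesis): /d/ and /t/ form a stop–stop cluster, so [e] is inserted between them. /uemoudtuu/ → uemoudetuu.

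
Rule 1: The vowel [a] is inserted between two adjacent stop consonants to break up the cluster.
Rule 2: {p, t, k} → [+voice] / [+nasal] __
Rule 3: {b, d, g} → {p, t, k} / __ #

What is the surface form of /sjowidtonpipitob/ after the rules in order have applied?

Rule 1 (stop-cluster a-epenthesis): /d/ and /t/ form a stop–stop cluster, so [a] is inserted between them. /sjowidtonpipitob/ → sjowidatonpipitob.
Rule 2 (post-nasal voicing): /p/ is a voiceless stop immediately after the nasal /n/, so it voices to [b]. /sjowidatonpipitob/ → sjowidatonbipitob.
Rule 3 (final devoicing): /b/ is a voiced stop in word-final position, so it devoices to [p]. /sjowidatonbipitob/ → sjowidatonbipitop.

sjowidatonbipitop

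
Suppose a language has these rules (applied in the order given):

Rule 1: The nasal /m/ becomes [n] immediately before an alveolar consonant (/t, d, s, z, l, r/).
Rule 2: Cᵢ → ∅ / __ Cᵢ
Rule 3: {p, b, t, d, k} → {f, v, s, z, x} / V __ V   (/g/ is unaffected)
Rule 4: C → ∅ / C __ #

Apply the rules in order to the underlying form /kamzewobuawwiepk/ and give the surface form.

Rule 1 (nasal place assimilation): /m/ precedes the alveolar consonant /z/, so it assimilates in place to [n]. /kamzewobuawwiepk/ → kanzewobuawwiepk.
Rule 2 (degemination): /ww/ is a geminate; the first /w/ deletes. /kanzewobuawwiepk/ → kanzewobuawiepk.
Rule 3 (intervocalic spirantization): /b/ is a stop between vowels /o/ and /u/, so it spirantizes to the fricative [v]. /kanzewobuawiepk/ → kanzewovuawiepk.
Rule 4 (final cluster simplification): /k/ is the second consonant of a word-final cluster /pk/, so it deletes. /kanzewovuawiepk/ → kanzewovuawiep.

kanzewovuawiep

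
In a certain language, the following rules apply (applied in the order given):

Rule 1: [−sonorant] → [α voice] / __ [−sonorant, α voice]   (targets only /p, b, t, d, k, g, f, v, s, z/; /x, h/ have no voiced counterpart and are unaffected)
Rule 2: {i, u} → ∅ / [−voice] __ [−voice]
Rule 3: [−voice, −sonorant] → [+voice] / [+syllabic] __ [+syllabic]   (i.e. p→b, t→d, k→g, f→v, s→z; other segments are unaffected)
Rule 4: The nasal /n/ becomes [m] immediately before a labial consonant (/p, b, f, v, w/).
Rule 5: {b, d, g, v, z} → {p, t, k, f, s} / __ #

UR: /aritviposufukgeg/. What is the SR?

Rule 1 (regressive voicing assimilation): /t/ precedes the voiced obstruent /v/, so it voices to [d] by assimilation. /k/ precedes the voiced obstruent /g/, so it voices to [g] by assimilation. /aritviposufukgeg/ → aridviposufuggeg.
Rule 2 (high vowel syncope): /u/ is a high vowel flanked by voiceless consonants /s/ and /f/, so it deletes. /aridviposufuggeg/ → aridviposfuggeg.
Rule 3 (intervocalic voicing): /p/ is a voiceless obstruent between vowels /i/ and /o/, so it voices to [b]. /aridviposfuggeg/ → aridvibosfuggeg.
Rule 4 (nasal place assimilation): no segment meets the environment; /aridvibosfuggeg/ is unchanged.
Rule 5 (final devoicing): /g/ is a voiced obstruent in word-final position, so it devoices to [k]. /aridvibosfuggeg/ → aridvibosfuggek.

aridvibosfuggek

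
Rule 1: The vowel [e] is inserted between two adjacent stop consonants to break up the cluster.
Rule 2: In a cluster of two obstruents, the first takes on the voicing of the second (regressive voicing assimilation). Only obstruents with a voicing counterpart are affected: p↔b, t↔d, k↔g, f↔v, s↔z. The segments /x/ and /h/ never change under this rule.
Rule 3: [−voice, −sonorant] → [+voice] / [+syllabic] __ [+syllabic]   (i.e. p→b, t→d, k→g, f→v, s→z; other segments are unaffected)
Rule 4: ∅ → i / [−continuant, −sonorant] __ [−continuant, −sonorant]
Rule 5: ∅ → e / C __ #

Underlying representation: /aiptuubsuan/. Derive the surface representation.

Rule 1 (stop-cluster e-epenthesis): /p/ and /t/ form a stop–stop cluster, so [e] is inserted between them. /aiptuubsuan/ → aipetuubsuan.
Rule 2 (regressive voicing assimilation): /b/ precedes the voiceless obstruent /s/, so it devoices to [p] by assimilation. /aipetuubsuan/ → aipetuupsuan.
Rule 3 (intervocalic voicing): /p/ is a voiceless obstruent between vowels /i/ and /e/, so it voices to [b]. /t/ is a voiceless obstruent between vowels /e/ and /u/, so it voices to [d]. /aipetuupsuan/ → aibeduupsuan.
Rule 4 (stop-cluster i-epenthesis): no segment meets the environment; /aibeduupsuan/ is unchanged.
Rule 5 (final e-epenthesis): the form ends in the consonant /n/, so [e] is inserted word-finally. /aibeduupsuan/ → aibeduupsuane.

aibeduupsuane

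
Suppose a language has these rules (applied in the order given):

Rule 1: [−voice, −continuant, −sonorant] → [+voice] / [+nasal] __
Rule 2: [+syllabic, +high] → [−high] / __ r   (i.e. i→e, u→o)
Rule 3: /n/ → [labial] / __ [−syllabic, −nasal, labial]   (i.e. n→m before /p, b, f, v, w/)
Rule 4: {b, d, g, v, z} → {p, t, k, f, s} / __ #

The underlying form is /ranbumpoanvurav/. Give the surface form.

rambumboamvoraf

Rule 1 (post-nasal voicing): /p/ is a voiceless stop immediately after the nasal /m/, so it voices to [b]. /ranbumpoanvurav/ → ranbumboanvurav.
Rule 2 (pre-rhotic lowering): /u/ is a high vowel immediately before /r/, so it lowers to [o]. /ranbumboanvurav/ → ranbumboanvorav.
Rule 3 (nasal place assimilation): /n/ precedes the labial consonant /b/, so it assimilates in place to [m]. /n/ precedes the labial consonant /v/, so it assimilates in place to [m]. /ranbumboanvorav/ → rambumboamvorav.
Rule 4 (final devoicing): /v/ is a voiced obstruent in word-final position, so it devoices to [f]. /rambumboamvorav/ → rambumboamvoraf.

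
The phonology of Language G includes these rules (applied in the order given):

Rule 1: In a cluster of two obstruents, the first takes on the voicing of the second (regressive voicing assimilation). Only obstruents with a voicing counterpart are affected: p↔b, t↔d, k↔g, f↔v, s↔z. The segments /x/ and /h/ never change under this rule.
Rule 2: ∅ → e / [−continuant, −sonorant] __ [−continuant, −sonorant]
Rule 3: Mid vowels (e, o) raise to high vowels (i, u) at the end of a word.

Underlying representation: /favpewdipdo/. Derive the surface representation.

fafpewdibedu

Rule 1 (regressive voicing assimilation): /v/ precedes the voiceless obstruent /p/, so it devoices to [f] by assimilation. /p/ precedes the voiced obstruent /d/, so it voices to [b] by assimilation. /favpewdipdo/ → fafpewdibdo.
Rule 2 (stop-cluster e-epenthesis): /b/ and /d/ form a stop–stop cluster, so [e] is inserted between them. /fafpewdibdo/ → fafpewdibedo.
Rule 3 (final vowel raising): /o/ is a mid vowel in word-final position, so it raises to [u]. /fafpewdibedo/ → fafpewdibedu.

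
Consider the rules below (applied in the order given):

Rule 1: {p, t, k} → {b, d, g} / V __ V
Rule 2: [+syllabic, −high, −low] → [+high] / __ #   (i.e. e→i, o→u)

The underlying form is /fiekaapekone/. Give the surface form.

fiegaabegoni

Rule 1 (intervocalic voicing): /k/ is a voiceless stop between vowels /e/ and /a/, so it voices to [g]. /p/ is a voiceless stop between vowels /a/ and /e/, so it voices to [b]. /k/ is a voiceless stop between vowels /e/ and /o/, so it voices to [g]. /fiekaapekone/ → fiegaabegone.
Rule 2 (final vowel raising): /e/ is a mid vowel in word-final position, so it raises to [i]. /fiegaabegone/ → fiegaabegoni.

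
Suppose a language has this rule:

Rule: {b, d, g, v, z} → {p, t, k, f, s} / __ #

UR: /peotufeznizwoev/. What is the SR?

/v/ is a voiced obstruent in word-final position, so it devoices to [f].
Surface form: [peotufeznizwoef].

peotufeznizwoef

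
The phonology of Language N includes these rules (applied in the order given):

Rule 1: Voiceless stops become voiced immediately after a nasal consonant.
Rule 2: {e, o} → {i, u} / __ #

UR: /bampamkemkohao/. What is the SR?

bambamgemgohau

Rule 1 (post-nasal voicing): /p/ is a voiceless stop immediately after the nasal /m/, so it voices to [b]. /k/ is a voiceless stop immediately after the nasal /m/, so it voices to [g]. /k/ is a voiceless stop immediately after the nasal /m/, so it voices to [g]. /bampamkemkohao/ → bambamgemgohao.
Rule 2 (final vowel raising): /o/ is a mid vowel in word-final position, so it raises to [u]. /bambamgemgohao/ → bambamgemgohau.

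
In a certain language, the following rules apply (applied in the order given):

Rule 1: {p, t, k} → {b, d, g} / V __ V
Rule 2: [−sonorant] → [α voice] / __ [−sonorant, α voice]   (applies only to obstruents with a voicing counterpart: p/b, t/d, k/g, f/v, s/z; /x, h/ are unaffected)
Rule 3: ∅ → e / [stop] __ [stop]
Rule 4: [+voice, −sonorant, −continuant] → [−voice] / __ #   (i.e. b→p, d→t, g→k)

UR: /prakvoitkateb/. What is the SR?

pragvoitekadep

Rule 1 (intervocalic voicing): /t/ is a voiceless stop between vowels /a/ and /e/, so it voices to [d]. /prakvoitkateb/ → prakvoitkadeb.
Rule 2 (regressive voicing assimilation): /k/ precedes the voiced obstruent /v/, so it voices to [g] by assimilation. /prakvoitkadeb/ → pragvoitkadeb.
Rule 3 (stop-cluster e-epenthesis): /t/ and /k/ form a stop–stop cluster, so [e] is inserted between them. /pragvoitkadeb/ → pragvoitekadeb.
Rule 4 (final devoicing): /b/ is a voiced stop in word-final position, so it devoices to [p]. /pragvoitekadeb/ → pragvoitekadep.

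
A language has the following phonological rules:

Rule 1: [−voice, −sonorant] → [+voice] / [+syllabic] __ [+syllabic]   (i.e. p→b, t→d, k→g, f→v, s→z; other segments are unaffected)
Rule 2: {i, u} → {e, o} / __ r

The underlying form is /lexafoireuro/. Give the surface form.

Rule 1 (intervocalic voicing): /f/ is a voiceless obstruent between vowels /a/ and /o/, so it voices to [v]. /lexafoireuro/ → lexavoireuro.
Rule 2 (pre-rhotic lowering): /i/ is a high vowel immediately before /r/, so it lowers to [e]. /u/ is a high vowel immediately before /r/, so it lowers to [o]. /lexavoireuro/ → lexavoereoro.

lexavoereoro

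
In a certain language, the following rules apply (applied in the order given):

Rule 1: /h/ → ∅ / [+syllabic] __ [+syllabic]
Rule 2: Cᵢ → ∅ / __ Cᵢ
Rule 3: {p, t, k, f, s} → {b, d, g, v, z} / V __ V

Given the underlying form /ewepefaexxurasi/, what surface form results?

Rule 1 (intervocalic h-deletion): no segment meets the environment; /ewepefaexxurasi/ is unchanged.
Rule 2 (degemination): /xx/ is a geminate; the first /x/ deletes. /ewepefaexxurasi/ → ewepefaexurasi.
Rule 3 (intervocalic voicing): /p/ is a voiceless obstruent between vowels /e/ and /e/, so it voices to [b]. /f/ is a voiceless obstruent between vowels /e/ and /a/, so it voices to [v]. /s/ is a voiceless obstruent between vowels /a/ and /i/, so it voices to [z]. /ewepefaexurasi/ → ewebevaexurazi.

ewebevaexurazi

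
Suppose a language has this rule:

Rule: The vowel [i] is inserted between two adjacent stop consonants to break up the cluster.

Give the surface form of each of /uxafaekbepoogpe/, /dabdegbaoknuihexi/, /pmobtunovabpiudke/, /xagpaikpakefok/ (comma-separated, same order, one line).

uxafaekibepoogipe, dabidegibaoknuihexi, pmobitunovabipiudike, xagipaikipakefok

/uxafaekbepoogpe/: /k/ and /b/ form a stop–stop cluster, so [i] is inserted between them. /g/ and /p/ form a stop–stop cluster, so [i] is inserted between them. → [uxafaekibepoogipe].
/dabdegbaoknuihexi/: /b/ and /d/ form a stop–stop cluster, so [i] is inserted between them. /g/ and /b/ form a stop–stop cluster, so [i] is inserted between them. → [dabidegibaoknuihexi].
/pmobtunovabpiudke/: /b/ and /t/ form a stop–stop cluster, so [i] is inserted between them. /b/ and /p/ form a stop–stop cluster, so [i] is inserted between them. /d/ and /k/ form a stop–stop cluster, so [i] is inserted between them. → [pmobitunovabipiudike].
/xagpaikpakefok/: /g/ and /p/ form a stop–stop cluster, so [i] is inserted between them. /k/ and /p/ form a stop–stop cluster, so [i] is inserted between them. → [xagipaikipakefok].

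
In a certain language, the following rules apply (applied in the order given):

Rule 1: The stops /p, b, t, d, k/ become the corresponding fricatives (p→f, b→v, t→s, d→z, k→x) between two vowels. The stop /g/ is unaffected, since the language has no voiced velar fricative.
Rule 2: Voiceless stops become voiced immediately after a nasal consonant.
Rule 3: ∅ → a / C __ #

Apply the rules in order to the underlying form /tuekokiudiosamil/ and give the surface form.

tuexoxiuziosamila

Rule 1 (intervocalic spirantization): /k/ is a stop between vowels /e/ and /o/, so it spirantizes to the fricative [x]. /k/ is a stop between vowels /o/ and /i/, so it spirantizes to the fricative [x]. /d/ is a stop between vowels /u/ and /i/, so it spirantizes to the fricative [z]. /tuekokiudiosamil/ → tuexoxiuziosamil.
Rule 2 (post-nasal voicing): no segment meets the environment; /tuexoxiuziosamil/ is unchanged.
Rule 3 (final a-epenthesis): the form ends in the consonant /l/, so [a] is inserted word-finally. /tuexoxiuziosamil/ → tuexoxiuziosamila.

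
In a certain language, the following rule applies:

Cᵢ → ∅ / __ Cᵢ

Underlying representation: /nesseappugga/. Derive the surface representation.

/ss/ is a geminate; the first /s/ deletes.
/pp/ is a geminate; the first /p/ deletes.
/gg/ is a geminate; the first /g/ deletes.
The other instances of /n/, /s/, /p/, /g/ do not occur in the required environment and remain unchanged.
Surface form: [neseapuga].

neseapuga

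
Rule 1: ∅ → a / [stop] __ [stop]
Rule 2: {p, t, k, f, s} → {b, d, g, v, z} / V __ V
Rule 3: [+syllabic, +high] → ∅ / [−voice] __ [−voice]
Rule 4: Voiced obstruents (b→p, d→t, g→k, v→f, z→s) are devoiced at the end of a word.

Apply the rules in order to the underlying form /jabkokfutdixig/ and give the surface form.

jabagokfudadixik

Rule 1 (stop-cluster a-epenthesis): /b/ and /k/ form a stop–stop cluster, so [a] is inserted between them. /t/ and /d/ form a stop–stop cluster, so [a] is inserted between them. /jabkokfutdixig/ → jabakokfutadixig.
Rule 2 (intervocalic voicing): /k/ is a voiceless obstruent between vowels /a/ and /o/, so it voices to [g]. /t/ is a voiceless obstruent between vowels /u/ and /a/, so it voices to [d]. /jabakokfutadixig/ → jabagokfudadixig.
Rule 3 (high vowel syncope): no segment meets the environment; /jabagokfudadixig/ is unchanged.
Rule 4 (final devoicing): /g/ is a voiced obstruent in word-final position, so it devoices to [k]. /jabagokfudadixig/ → jabagokfudadixik.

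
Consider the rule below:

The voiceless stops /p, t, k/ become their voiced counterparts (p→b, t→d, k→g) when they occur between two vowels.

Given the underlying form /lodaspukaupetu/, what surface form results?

lodaspugaubedu

/k/ is a voiceless stop between vowels /u/ and /a/, so it voices to [g].
/p/ is a voiceless stop between vowels /u/ and /e/, so it voices to [b].
/t/ is a voiceless stop between vowels /e/ and /u/, so it voices to [d].
The other instance of /p/ does not occur in the required environment and remains unchanged.
Surface form: [lodaspugaubedu].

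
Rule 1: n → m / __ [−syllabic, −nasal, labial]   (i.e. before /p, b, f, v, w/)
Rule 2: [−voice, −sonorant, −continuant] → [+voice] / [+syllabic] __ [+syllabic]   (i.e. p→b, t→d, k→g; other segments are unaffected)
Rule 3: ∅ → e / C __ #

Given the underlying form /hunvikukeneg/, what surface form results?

Rule 1 (nasal place assimilation): /n/ precedes the labial consonant /v/, so it assimilates in place to [m]. /hunvikukeneg/ → humvikukeneg.
Rule 2 (intervocalic voicing): /k/ is a voiceless stop between vowels /i/ and /u/, so it voices to [g]. /k/ is a voiceless stop between vowels /u/ and /e/, so it voices to [g]. /humvikukeneg/ → humvigugeneg.
Rule 3 (final e-epenthesis): the form ends in the consonant /g/, so [e] is inserted word-finally. /humvigugeneg/ → humvigugenege.

humvigugenege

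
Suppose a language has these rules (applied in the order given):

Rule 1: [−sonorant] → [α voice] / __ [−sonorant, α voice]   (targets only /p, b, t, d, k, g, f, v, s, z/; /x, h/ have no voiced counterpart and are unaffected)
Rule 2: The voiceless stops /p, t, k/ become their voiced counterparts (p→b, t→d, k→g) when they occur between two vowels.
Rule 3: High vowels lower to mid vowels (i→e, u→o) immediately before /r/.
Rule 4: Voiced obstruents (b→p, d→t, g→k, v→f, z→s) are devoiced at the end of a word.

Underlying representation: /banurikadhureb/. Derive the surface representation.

banorigathorep

Rule 1 (regressive voicing assimilation): /d/ precedes the voiceless obstruent /h/, so it devoices to [t] by assimilation. /banurikadhureb/ → banurikathureb.
Rule 2 (intervocalic voicing): /k/ is a voiceless stop between vowels /i/ and /a/, so it voices to [g]. /banurikathureb/ → banurigathureb.
Rule 3 (pre-rhotic lowering): /u/ is a high vowel immediately before /r/, so it lowers to [o]. /u/ is a high vowel immediately before /r/, so it lowers to [o]. /banurigathureb/ → banorigathoreb.
Rule 4 (final devoicing): /b/ is a voiced obstruent in word-final position, so it devoices to [p]. /banorigathoreb/ → banorigathorep.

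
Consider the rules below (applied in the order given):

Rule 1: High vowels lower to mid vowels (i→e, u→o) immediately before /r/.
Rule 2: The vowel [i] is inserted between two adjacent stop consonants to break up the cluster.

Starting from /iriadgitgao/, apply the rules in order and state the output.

eriadigitigao

Rule 1 (pre-rhotic lowering): /i/ is a high vowel immediately before /r/, so it lowers to [e]. /iriadgitgao/ → eriadgitgao.
Rule 2 (stop-cluster i-epenthesis): /d/ and /g/ form a stop–stop cluster, so [i] is inserted between them. /t/ and /g/ form a stop–stop cluster, so [i] is inserted between them. /eriadgitgao/ → eriadigitigao.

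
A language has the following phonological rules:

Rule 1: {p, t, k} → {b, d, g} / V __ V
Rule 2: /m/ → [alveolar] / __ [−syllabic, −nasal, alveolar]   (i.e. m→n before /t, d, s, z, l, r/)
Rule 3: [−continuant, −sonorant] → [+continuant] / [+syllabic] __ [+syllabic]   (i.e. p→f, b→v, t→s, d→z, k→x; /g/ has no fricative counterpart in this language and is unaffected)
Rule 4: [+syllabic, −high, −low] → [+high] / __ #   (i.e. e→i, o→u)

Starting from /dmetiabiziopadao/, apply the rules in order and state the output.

dmeziaviziovazau

Rule 1 (intervocalic voicing): /t/ is a voiceless stop between vowels /e/ and /i/, so it voices to [d]. /p/ is a voiceless stop between vowels /o/ and /a/, so it voices to [b]. /dmetiabiziopadao/ → dmediabiziobadao.
Rule 2 (nasal place assimilation): no segment meets the environment; /dmediabiziobadao/ is unchanged.
Rule 3 (intervocalic spirantization): /d/ is a stop between vowels /e/ and /i/, so it spirantizes to the fricative [z]. /b/ is a stop between vowels /a/ and /i/, so it spirantizes to the fricative [v]. /b/ is a stop between vowels /o/ and /a/, so it spirantizes to the fricative [v]. /d/ is a stop between vowels /a/ and /a/, so it spirantizes to the fricative [z]. /dmediabiziobadao/ → dmeziaviziovazao.
Rule 4 (final vowel raising): /o/ is a mid vowel in word-final position, so it raises to [u]. /dmeziaviziovazao/ → dmeziaviziovazau.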